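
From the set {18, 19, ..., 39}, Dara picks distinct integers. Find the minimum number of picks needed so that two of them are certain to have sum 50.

16

A set avoiding the sum 50 can contain at most one of each pair {x, 50−x}, plus the 8 elements whose complement lies outside the range or equal to its own complement.
The integers 25, …, 39 (15 of them) are such a set: any two sum to at least 25+26 = 51 > 50.
Any 16th integer completes one of the 7 pairs, so 16 choices force a sum of 50.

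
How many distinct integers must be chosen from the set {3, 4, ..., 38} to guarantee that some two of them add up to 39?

A set avoiding the sum 39 can contain at most one of each pair {x, 39−x}, plus the 2 elements whose complement lies outside the range.
The integers 20, …, 38 (19 of them) are such a set: any two sum to at least 20+21 = 41 > 39.
Pigeonhole: any 20th integer completes one of the 17 pairs, so 20 choices force a sum of 39.

20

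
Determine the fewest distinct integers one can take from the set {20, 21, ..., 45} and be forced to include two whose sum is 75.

19

Group the elements by complementary pair {x, 75−x}: {30,45}, {31,44}, {32,43}, …, giving 8 two-element pairs and 10 integers whose partner 75−x falls outside [20,45].
By the pigeonhole principle, treating each of those 18 groups as a pigeonhole, one can pick one integer per group — 18 integers — with no two summing to 75.
The 19th integer lands in an occupied pair, forcing a sum of 75.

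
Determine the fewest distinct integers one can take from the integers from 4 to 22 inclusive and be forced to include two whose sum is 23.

12

A set avoiding the sum 23 can contain at most one of each pair {x, 23−x}, plus the 3 elements whose complement lies outside the range.
The integers 12, …, 22 (11 of them) are such a set: any two sum to at least 12+13 = 25 > 23.
Any 12th integer completes one of the 8 pairs, so 12 choices force a sum of 23.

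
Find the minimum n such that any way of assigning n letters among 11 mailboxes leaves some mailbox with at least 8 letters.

78

With 77 letters one could put exactly 7 in each of the 11 mailboxes, and no mailbox would reach 8.
Pigeonhole: one more letter must land in a mailbox that already has 7, giving it 8.
So 11 × 7 + 1 = 78 letters are required.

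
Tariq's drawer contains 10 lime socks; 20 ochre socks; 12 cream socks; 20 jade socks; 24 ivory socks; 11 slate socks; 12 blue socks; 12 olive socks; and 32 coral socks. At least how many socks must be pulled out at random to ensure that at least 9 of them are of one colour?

The 9 colours are the holes; the socks drawn are the pigeons.
To avoid 9 of any one colour, the worst case takes at most 8 of each colour.
That gives 8 + 8 + 8 + 8 + 8 + 8 + 8 + 8 + 8 = 72 socks with no colour reaching 9.
The next sock forces some colour to 9, so 72 + 1 = 73.

73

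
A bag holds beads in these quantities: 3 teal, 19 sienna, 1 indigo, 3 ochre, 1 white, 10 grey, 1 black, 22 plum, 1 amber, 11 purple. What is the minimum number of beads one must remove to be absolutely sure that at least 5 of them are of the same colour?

27

By pigeonhole, put each drawn bead into a box by colour. The largest draw with every box below 5 takes min(count, 4) from each colour; colours with fewer than 4 contribute all they have.
Σ min(cᵢ, 4) = 3 + 4 + 1 + 3 + 1 + 4 + 1 + 4 + 1 + 4 = 26.
Draw number 26 + 1 = 27 must push one box to 5.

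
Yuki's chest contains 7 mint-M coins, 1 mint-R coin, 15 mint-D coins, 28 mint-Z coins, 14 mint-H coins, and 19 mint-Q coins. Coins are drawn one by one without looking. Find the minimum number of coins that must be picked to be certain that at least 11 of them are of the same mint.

49

An adversary could hand out at most 10 coins per mint (mint-M, mint-R run out sooner): 7 + 1 + 10 + 10 + 10 + 10 = 48 coins and still no mint has 11.
By the pigeonhole principle, one more coin lands in a mint already at 10, so 49 draws are enough and 48 are not.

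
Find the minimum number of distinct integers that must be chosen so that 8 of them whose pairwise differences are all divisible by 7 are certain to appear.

50

Integers whose pairwise differences are multiples of 7 are exactly those sharing a remainder mod 7. By pigeonhole, the 7 residue classes mod 7 are the pigeonholes.
With 49 integers one could put 7 in each residue class and have no class reach 8.
The 50th integer pushes some class to 8, so 7·7 + 1 = 50.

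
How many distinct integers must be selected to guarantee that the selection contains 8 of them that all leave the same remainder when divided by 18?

127

Pigeonhole: the 18 residue classes mod 18 are the pigeonholes.
With 126 integers one could put 7 in each residue class and have no class reach 8.
The 127th integer pushes some class to 8, so 18·7 + 1 = 127.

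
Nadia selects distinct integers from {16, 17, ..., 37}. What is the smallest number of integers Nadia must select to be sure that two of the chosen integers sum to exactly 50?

14

Two chosen integers sum to 50 exactly when both halves of some pair {x, 50−x} with 16 ≤ x ≤ 50−x ≤ 34 are chosen — 9 such pairs.
The remaining 4 elements (those with no distinct partner in range) can never complete a 50-sum, so the worst case takes all of them and one from each pair: 4 + 9 = 13.
By the pigeonhole principle, the 14th integer has to be the second member of some pair, so 13 + 1 = 14.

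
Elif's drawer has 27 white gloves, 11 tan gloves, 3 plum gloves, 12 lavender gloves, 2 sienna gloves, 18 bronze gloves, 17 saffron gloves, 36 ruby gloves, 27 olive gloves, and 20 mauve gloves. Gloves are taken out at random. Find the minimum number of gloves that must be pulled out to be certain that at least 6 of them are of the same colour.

46

By the pigeonhole principle, put each drawn glove into a box by colour. The largest draw with every box below 6 takes min(count, 5) from each colour; colours with fewer than 5 contribute all they have.
Σ min(cᵢ, 5) = 5 + 5 + 3 + 5 + 2 + 5 + 5 + 5 + 5 + 5 = 45.
Draw number 45 + 1 = 46 must push one box to 6.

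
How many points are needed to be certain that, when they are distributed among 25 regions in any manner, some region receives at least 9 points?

201

With 200 points one could put exactly 8 in each of the 25 regions, and no region would reach 9.
One more point must land in a region that already has 8, giving it 9.
So 25 × 8 + 1 = 201 points are required.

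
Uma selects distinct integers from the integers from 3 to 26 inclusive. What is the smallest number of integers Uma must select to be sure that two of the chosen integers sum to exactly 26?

A set avoiding the sum 26 can contain at most one of each pair {x, 26−x}, plus the 4 elements whose complement lies outside the range or equal to its own complement.
The integers 13, …, 26 (14 of them) are such a set: any two sum to at least 13+14 = 27 > 26.
By pigeonhole, any 15th integer completes one of the 10 pairs, so 15 choices force a sum of 26.

15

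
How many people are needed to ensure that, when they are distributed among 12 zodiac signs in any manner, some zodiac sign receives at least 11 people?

121

With 120 people one could put exactly 10 in each of the 12 zodiac signs, and no zodiac sign would reach 11.
One more person must land in a zodiac sign that already has 10, giving it 11.
So 12 × 10 + 1 = 121 people are required.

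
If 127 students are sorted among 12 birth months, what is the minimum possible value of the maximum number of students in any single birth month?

The 12 birth months are the holes and the 127 students are the pigeons.
If every birth month held at most 10 students, the total would be at most 12 × 10 = 120, which is less than 127.
So some birth month holds at least ⌈127/12⌉ = 11 students.

11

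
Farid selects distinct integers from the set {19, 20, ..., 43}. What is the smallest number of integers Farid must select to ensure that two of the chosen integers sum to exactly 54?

18

Group the elements by complementary pair {x, 54−x}: {19,35}, {20,34}, {21,33}, …, giving 8 two-element pairs; the single value 27 (it cannot pair with itself since the integers are distinct); and 8 integers whose partner 54−x falls outside [19,43].
Treating each of those 17 groups as a pigeonhole, one can pick one integer per group — 17 integers — with no two summing to 54.
The 18th integer lands in an occupied pair, forcing a sum of 54.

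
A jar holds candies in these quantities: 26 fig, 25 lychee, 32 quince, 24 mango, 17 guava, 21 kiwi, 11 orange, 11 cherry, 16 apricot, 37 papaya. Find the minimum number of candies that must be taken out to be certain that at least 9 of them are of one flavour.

81

An adversary could hand out at most 8 candies per flavour: 8 + 8 + 8 + 8 + 8 + 8 + 8 + 8 + 8 + 8 = 80 candies and still no flavour has 9.
One more candy lands in a flavour already at 8, so 81 draws are enough and 80 are not.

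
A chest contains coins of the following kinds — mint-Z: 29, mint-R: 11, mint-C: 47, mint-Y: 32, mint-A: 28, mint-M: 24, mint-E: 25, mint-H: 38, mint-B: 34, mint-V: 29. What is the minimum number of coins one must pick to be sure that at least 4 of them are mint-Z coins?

272

In the worst case for collecting mint-Z coins, every non-mint-Z coin comes out first.
There are 11 + 47 + 32 + 28 + 24 + 25 + 38 + 34 + 29 = 268 non-mint-Z coins altogether.
After those, each further coin must be mint-Z, so 268 + 4 = 272 draws guarantee 4 mint-Z coins.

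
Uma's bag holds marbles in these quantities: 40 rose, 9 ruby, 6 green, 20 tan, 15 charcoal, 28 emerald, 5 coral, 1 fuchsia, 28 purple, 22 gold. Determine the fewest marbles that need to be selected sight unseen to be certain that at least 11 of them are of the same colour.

82

Pigeonhole: the 10 colours are the holes; the marbles drawn are the pigeons.
To avoid 11 of any one colour, the worst case takes at most 10 of each colour, or every marble of a colour that has fewer than 10.
That gives 10 + 9 + 6 + 10 + 10 + 10 + 5 + 1 + 10 + 10 = 81 marbles with no colour reaching 11.
The next marble forces some colour to 11, so 81 + 1 = 82.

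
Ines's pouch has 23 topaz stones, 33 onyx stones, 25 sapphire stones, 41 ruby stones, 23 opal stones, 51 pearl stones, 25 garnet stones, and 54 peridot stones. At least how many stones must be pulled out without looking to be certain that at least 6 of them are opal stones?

258

In the worst case for collecting opal stones, every non-opal stone comes out first.
There are 23 + 33 + 25 + 41 + 51 + 25 + 54 = 252 non-opal stones altogether.
After those, each further stone must be opal, so 252 + 6 = 258 draws guarantee 6 opal stones.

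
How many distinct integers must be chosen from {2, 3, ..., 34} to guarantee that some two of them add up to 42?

A set avoiding the sum 42 can contain at most one of each pair {x, 42−x}, plus the 7 elements whose complement lies outside the range or equal to its own complement.
The integers 2, …, 21 (20 of them) are such a set: any two sum to at least 2+3 = 5 and at most 20+21 = 41 < 42.
Any 21st integer completes one of the 13 pairs, so 21 choices force a sum of 42.

21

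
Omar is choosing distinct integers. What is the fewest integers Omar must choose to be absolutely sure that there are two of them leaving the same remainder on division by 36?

37

Pigeonhole: the 36 residue classes mod 36 are the pigeonholes.
With 36 integers one could put 1 in each residue class and have no class reach 2.
The 37th integer pushes some class to 2, so 36·1 + 1 = 37.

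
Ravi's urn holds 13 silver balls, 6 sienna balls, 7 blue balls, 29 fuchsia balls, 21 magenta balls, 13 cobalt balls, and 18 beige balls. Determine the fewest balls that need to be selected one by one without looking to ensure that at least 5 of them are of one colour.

Put each drawn ball into a box by colour. The largest draw with every box below 5 takes min(count, 4) from each colour.
Σ min(cᵢ, 4) = 4 + 4 + 4 + 4 + 4 + 4 + 4 = 28.
Draw number 28 + 1 = 29 must push one box to 5.

29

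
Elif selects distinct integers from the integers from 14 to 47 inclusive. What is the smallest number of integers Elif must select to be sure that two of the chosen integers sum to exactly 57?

Group the elements by complementary pair {x, 57−x}: {14,43}, {15,42}, {16,41}, …, giving 15 two-element pairs and 4 integers whose partner 57−x falls outside [14,47].
Pigeonhole: treating each of those 19 groups as a pigeonhole, one can pick one integer per group — 19 integers — with no two summing to 57.
The 20th integer lands in an occupied pair, forcing a sum of 57.

20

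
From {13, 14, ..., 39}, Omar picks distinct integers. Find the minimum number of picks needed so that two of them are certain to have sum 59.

Two chosen integers sum to 59 exactly when both halves of some pair {x, 59−x} with 20 ≤ x ≤ 59−x ≤ 39 are chosen — 10 such pairs.
The remaining 7 elements (those with no distinct partner in range) can never complete a 59-sum, so the worst case takes all of them and one from each pair: 7 + 10 = 17.
Pigeonhole: the 18th integer has to be the second member of some pair, so 17 + 1 = 18.

18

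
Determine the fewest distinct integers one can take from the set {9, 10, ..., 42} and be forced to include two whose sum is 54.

20

Group the elements by complementary pair {x, 54−x}: {12,42}, {13,41}, {14,40}, …, giving 15 two-element pairs, the single value 27 (it cannot pair with itself since the integers are distinct), and 3 integers whose partner 54−x falls outside [9,42].
By the pigeonhole principle, treating each of those 19 groups as a pigeonhole, one can pick one integer per group — 19 integers — with no two summing to 54.
The 20th integer lands in an occupied pair, forcing a sum of 54.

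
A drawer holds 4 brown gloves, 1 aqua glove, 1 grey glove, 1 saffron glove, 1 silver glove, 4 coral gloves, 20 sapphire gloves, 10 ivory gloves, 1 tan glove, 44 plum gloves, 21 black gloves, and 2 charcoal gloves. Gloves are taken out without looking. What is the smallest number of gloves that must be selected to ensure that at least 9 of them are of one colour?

48

An adversary could hand out at most 8 gloves per colour (8 colours run out sooner): 4 + 1 + 1 + 1 + 1 + 4 + 8 + 8 + 1 + 8 + 8 + 2 = 47 gloves and still no colour has 9.
Pigeonhole: one more glove lands in a colour already at 8, so 48 draws are enough and 47 are not.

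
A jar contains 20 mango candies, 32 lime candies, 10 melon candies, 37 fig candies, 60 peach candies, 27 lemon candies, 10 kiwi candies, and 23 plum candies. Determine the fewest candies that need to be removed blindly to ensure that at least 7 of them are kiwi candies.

216

In the worst case for collecting kiwi candies, every non-kiwi candy comes out first.
There are 20 + 32 + 10 + 37 + 60 + 27 + 23 = 209 non-kiwi candies altogether.
After those, each further candy must be kiwi, so 209 + 7 = 216 draws guarantee 7 kiwi candies.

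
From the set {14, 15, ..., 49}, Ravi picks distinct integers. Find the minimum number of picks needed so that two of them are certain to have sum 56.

23

Group the elements by complementary pair {x, 56−x}: {14,42}, {15,41}, {16,40}, …, giving 14 two-element pairs; the single value 28 (it cannot pair with itself since the integers are distinct); and 7 integers whose partner 56−x falls outside [14,49].
Treating each of those 22 groups as a pigeonhole, one can pick one integer per group — 22 integers — with no two summing to 56.
The 23rd integer lands in an occupied pair, forcing a sum of 56.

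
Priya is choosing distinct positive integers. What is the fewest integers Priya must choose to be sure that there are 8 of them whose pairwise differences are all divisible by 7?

Integers whose pairwise differences are multiples of 7 are exactly those sharing a remainder mod 7. The 7 residue classes mod 7 are the pigeonholes.
With 49 integers one could put 7 in each residue class and have no class reach 8.
The 50th integer pushes some class to 8, so 7·7 + 1 = 50.

50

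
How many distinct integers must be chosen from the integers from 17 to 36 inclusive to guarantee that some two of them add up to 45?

15

A set avoiding the sum 45 can contain at most one of each pair {x, 45−x}, plus the 8 elements whose complement lies outside the range.
The integers 23, …, 36 (14 of them) are such a set: any two sum to at least 23+24 = 47 > 45.
By pigeonhole, any 15th integer completes one of the 6 pairs, so 15 choices force a sum of 45.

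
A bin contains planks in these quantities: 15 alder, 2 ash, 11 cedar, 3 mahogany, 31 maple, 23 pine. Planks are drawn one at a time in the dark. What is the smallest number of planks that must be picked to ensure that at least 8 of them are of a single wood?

34

An adversary could hand out at most 7 planks per wood (ash, mahogany run out sooner): 7 + 2 + 7 + 3 + 7 + 7 = 33 planks and still no wood has 8.
One more plank lands in a wood already at 7, so 34 draws are enough and 33 are not.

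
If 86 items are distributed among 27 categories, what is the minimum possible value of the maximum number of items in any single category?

4

The 27 categories are the holes and the 86 items are the pigeons.
If every category held at most 3 items, the total would be at most 27 × 3 = 81, which is less than 86.
So some category holds at least ⌈86/27⌉ = 4 items.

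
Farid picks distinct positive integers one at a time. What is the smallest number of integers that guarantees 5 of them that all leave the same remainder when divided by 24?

97

The 24 residue classes mod 24 are the pigeonholes.
With 96 integers one could put 4 in each residue class and have no class reach 5.
The 97th integer pushes some class to 5, so 24·4 + 1 = 97.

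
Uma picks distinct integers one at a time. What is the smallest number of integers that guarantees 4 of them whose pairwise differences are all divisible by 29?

88

Integers whose pairwise differences are multiples of 29 are exactly those sharing a remainder mod 29. The 29 residue classes mod 29 are the pigeonholes.
With 87 integers one could put 3 in each residue class and have no class reach 4.
The 88th integer pushes some class to 4, so 29·3 + 1 = 88.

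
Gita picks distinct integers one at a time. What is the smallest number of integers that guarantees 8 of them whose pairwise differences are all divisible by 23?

162

Integers whose pairwise differences are multiples of 23 are exactly those sharing a remainder mod 23. Pigeonhole: the 23 residue classes mod 23 are the pigeonholes.
With 161 integers one could put 7 in each residue class and have no class reach 8.
The 162nd integer pushes some class to 8, so 23·7 + 1 = 162.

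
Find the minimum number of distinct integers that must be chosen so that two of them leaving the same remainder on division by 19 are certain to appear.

Pigeonhole: the 19 residue classes mod 19 are the pigeonholes.
With 19 integers one could put 1 in each residue class and have no class reach 2.
The 20th integer pushes some class to 2, so 19·1 + 1 = 20.

20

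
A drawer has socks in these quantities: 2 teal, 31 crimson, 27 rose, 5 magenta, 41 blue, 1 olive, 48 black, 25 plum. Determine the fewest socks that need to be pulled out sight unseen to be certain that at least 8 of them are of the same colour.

44

Pigeonhole: the 8 colours are the holes; the socks drawn are the pigeons.
To avoid 8 of any one colour, the worst case takes at most 7 of each colour, or every sock of a colour that has fewer than 7.
That gives 2 + 7 + 7 + 5 + 7 + 1 + 7 + 7 = 43 socks with no colour reaching 8.
The next sock forces some colour to 8, so 43 + 1 = 44.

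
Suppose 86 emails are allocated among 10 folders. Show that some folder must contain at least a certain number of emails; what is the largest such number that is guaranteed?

9

By pigeonhole, the 10 folders are the holes and the 86 emails are the pigeons.
If every folder held at most 8 emails, the total would be at most 10 × 8 = 80, which is less than 86.
So some folder holds at least ⌈86/10⌉ = 9 emails.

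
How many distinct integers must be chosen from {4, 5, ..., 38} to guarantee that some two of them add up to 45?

20

A set avoiding the sum 45 can contain at most one of each pair {x, 45−x}, plus the 3 elements whose complement lies outside the range.
The integers 4, …, 22 (19 of them) are such a set: any two sum to at least 4+5 = 9 and at most 21+22 = 43 < 45.
By the pigeonhole principle, any 20th integer completes one of the 16 pairs, so 20 choices force a sum of 45.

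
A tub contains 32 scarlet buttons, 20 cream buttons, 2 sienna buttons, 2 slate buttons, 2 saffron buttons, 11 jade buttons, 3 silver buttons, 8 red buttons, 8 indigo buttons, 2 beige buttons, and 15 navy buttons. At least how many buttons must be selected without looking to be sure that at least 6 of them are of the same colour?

42

Put each drawn button into a box by colour. The largest draw with every box below 6 takes min(count, 5) from each colour; colours with fewer than 5 contribute all they have.
Σ min(cᵢ, 5) = 5 + 5 + 2 + 2 + 2 + 5 + 3 + 5 + 5 + 2 + 5 = 41.
Draw number 41 + 1 = 42 must push one box to 6.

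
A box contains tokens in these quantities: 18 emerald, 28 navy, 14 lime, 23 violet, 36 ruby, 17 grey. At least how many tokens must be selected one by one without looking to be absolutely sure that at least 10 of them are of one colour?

55

Put each drawn token into a box by colour. The largest draw with every box below 10 takes min(count, 9) from each colour.
Σ min(cᵢ, 9) = 9 + 9 + 9 + 9 + 9 + 9 = 54.
Draw number 54 + 1 = 55 must push one box to 10.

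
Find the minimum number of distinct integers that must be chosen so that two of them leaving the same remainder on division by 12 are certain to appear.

13

By the pigeonhole principle, the 12 residue classes mod 12 are the pigeonholes.
With 12 integers one could put 1 in each residue class and have no class reach 2.
The 13th integer pushes some class to 2, so 12·1 + 1 = 13.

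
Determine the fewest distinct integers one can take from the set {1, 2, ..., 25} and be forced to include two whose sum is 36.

19

A set avoiding the sum 36 can contain at most one of each pair {x, 36−x}, plus the 11 elements whose complement lies outside the range or equal to its own complement.
The integers 1, …, 18 (18 of them) are such a set: any two sum to at least 1+2 = 3 and at most 17+18 = 35 < 36.
Pigeonhole: any 19th integer completes one of the 7 pairs, so 19 choices force a sum of 36.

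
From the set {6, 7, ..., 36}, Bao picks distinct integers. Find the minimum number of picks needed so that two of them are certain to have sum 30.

A set avoiding the sum 30 can contain at most one of each pair {x, 30−x}, plus the 13 elements whose complement lies outside the range or equal to its own complement.
The integers 15, …, 36 (22 of them) are such a set: any two sum to at least 15+16 = 31 > 30.
Any 23rd integer completes one of the 9 pairs, so 23 choices force a sum of 30.

23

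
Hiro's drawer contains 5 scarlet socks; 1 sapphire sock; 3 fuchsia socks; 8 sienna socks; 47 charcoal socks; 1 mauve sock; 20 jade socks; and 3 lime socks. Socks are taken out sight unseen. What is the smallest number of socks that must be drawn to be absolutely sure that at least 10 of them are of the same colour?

40

Pigeonhole: put each drawn sock into a box by colour. The largest draw with every box below 10 takes min(count, 9) from each colour; colours with fewer than 9 contribute all they have.
Σ min(cᵢ, 9) = 5 + 1 + 3 + 8 + 9 + 1 + 9 + 3 = 39.
Draw number 39 + 1 = 40 must push one box to 10.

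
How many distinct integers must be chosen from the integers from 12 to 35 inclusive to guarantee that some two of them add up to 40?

Two chosen integers sum to 40 exactly when both halves of some pair {x, 40−x} with 12 ≤ x ≤ 40−x ≤ 28 are chosen — 8 such pairs.
The remaining 8 elements (those with no distinct partner in range) can never complete a 40-sum, so the worst case takes all of them and one from each pair: 8 + 8 = 16.
The 17th integer has to be the second member of some pair, so 16 + 1 = 17.

17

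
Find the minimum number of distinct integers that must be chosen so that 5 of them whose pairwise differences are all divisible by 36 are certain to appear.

145

Integers whose pairwise differences are multiples of 36 are exactly those sharing a remainder mod 36. Pigeonhole: the 36 residue classes mod 36 are the pigeonholes.
With 144 integers one could put 4 in each residue class and have no class reach 5.
The 145th integer pushes some class to 5, so 36·4 + 1 = 145.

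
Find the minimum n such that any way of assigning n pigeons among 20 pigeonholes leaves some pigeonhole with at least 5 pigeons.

With 80 pigeons one could put exactly 4 in each of the 20 pigeonholes, and no pigeonhole would reach 5.
One more pigeon must land in a pigeonhole that already has 4, giving it 5.
So 20 × 4 + 1 = 81 pigeons are required.

81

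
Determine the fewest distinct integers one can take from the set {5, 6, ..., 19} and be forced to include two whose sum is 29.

Two chosen integers sum to 29 exactly when both halves of some pair {x, 29−x} with 10 ≤ x ≤ 29−x ≤ 19 are chosen — 5 such pairs.
The remaining 5 elements (those with no distinct partner in range) can never complete a 29-sum, so the worst case takes all of them and one from each pair: 5 + 5 = 10.
The 11th integer has to be the second member of some pair, so 10 + 1 = 11.

11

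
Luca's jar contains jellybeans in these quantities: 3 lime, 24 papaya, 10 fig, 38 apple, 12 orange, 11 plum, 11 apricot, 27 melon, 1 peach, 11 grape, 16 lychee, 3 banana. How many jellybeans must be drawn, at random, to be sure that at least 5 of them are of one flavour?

The 12 flavours are the holes; the jellybeans drawn are the pigeons.
To avoid 5 of any one flavour, the worst case takes at most 4 of each flavour, or every jellybean of a flavour that has fewer than 4.
That gives 3 + 4 + 4 + 4 + 4 + 4 + 4 + 4 + 1 + 4 + 4 + 3 = 43 jellybeans with no flavour reaching 5.
The next jellybean forces some flavour to 5, so 43 + 1 = 44.

44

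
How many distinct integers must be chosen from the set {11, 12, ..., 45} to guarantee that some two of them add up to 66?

Two chosen integers sum to 66 exactly when both halves of some pair {x, 66−x} with 21 ≤ x ≤ 66−x ≤ 45 are chosen — 12 such pairs.
The remaining 11 elements (those with no distinct partner in range) can never complete a 66-sum, so the worst case takes all of them and one from each pair: 11 + 12 = 23.
Pigeonhole: the 24th integer has to be the second member of some pair, so 23 + 1 = 24.

24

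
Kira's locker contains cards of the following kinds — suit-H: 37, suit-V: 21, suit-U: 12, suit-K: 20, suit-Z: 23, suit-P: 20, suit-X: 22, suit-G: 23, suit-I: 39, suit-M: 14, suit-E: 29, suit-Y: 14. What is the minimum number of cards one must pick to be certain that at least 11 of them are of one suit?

121

By pigeonhole, the 12 suits are the holes; the cards drawn are the pigeons.
To avoid 11 of any one suit, the worst case takes at most 10 of each suit.
That gives 10 + 10 + 10 + 10 + 10 + 10 + 10 + 10 + 10 + 10 + 10 + 10 = 120 cards with no suit reaching 11.
The next card forces some suit to 11, so 120 + 1 = 121.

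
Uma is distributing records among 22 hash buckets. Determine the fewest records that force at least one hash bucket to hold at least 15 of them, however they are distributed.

With 308 records one could put exactly 14 in each of the 22 hash buckets, and no hash bucket would reach 15.
One more record must land in a hash bucket that already has 14, giving it 15.
So 22 × 14 + 1 = 309 records are required.

309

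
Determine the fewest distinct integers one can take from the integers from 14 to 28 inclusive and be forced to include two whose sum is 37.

Group the elements by complementary pair {x, 37−x}: {14,23}, {15,22}, {16,21}, …, giving 5 two-element pairs and 5 integers whose partner 37−x falls outside [14,28].
Pigeonhole: treating each of those 10 groups as a pigeonhole, one can pick one integer per group — 10 integers — with no two summing to 37.
The 11th integer lands in an occupied pair, forcing a sum of 37.

11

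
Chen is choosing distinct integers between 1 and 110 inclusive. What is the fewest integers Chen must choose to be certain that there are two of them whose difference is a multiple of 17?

Integers whose pairwise differences are multiples of 17 are exactly those sharing a remainder mod 17. By pigeonhole, the 17 residue classes mod 17 are the pigeonholes.
With 17 integers one could put 1 in each residue class and have no class reach 2.
The 18th integer pushes some class to 2, so 17·1 + 1 = 18.

18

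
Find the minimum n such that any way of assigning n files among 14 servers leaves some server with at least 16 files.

211

With 210 files one could put exactly 15 in each of the 14 servers, and no server would reach 16.
By the pigeonhole principle, one more file must land in a server that already has 15, giving it 16.
So 14 × 15 + 1 = 211 files are required.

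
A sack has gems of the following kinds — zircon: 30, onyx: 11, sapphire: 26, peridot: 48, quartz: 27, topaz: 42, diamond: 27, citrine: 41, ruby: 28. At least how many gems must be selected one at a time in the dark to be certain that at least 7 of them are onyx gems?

276

In the worst case for collecting onyx gems, every non-onyx gem comes out first.
There are 30 + 26 + 48 + 27 + 42 + 27 + 41 + 28 = 269 non-onyx gems altogether.
After those, each further gem must be onyx, so 269 + 7 = 276 draws guarantee 7 onyx gems.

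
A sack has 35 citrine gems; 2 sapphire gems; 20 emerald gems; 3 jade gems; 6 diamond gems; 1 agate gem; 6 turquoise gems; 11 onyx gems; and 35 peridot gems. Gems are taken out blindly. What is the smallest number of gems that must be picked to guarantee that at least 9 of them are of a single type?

Put each drawn gem into a box by type. The largest draw with every box below 9 takes min(count, 8) from each type; types with fewer than 8 contribute all they have.
Σ min(cᵢ, 8) = 8 + 2 + 8 + 3 + 6 + 1 + 6 + 8 + 8 = 50.
Draw number 50 + 1 = 51 must push one box to 9.

51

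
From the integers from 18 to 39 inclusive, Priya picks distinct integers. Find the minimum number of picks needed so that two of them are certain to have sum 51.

Two chosen integers sum to 51 exactly when both halves of some pair {x, 51−x} with 18 ≤ x ≤ 51−x ≤ 33 are chosen — 8 such pairs.
The remaining 6 elements (those with no distinct partner in range) can never complete a 51-sum, so the worst case takes all of them and one from each pair: 6 + 8 = 14.
The 15th integer has to be the second member of some pair, so 14 + 1 = 15.

15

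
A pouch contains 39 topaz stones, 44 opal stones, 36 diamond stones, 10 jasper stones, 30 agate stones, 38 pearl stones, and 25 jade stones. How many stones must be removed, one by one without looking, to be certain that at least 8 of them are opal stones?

In the worst case for collecting opal stones, every non-opal stone comes out first.
There are 39 + 36 + 10 + 30 + 38 + 25 = 178 non-opal stones altogether.
After those, each further stone must be opal, so 178 + 8 = 186 draws guarantee 8 opal stones.

186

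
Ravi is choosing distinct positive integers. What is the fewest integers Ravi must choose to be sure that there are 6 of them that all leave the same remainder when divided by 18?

91

By pigeonhole, the 18 residue classes mod 18 are the pigeonholes.
With 90 integers one could put 5 in each residue class and have no class reach 6.
The 91st integer pushes some class to 6, so 18·5 + 1 = 91.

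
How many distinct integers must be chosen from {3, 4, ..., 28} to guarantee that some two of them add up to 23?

18

A set avoiding the sum 23 can contain at most one of each pair {x, 23−x}, plus the 8 elements whose complement lies outside the range.
The integers 12, …, 28 (17 of them) are such a set: any two sum to at least 12+13 = 25 > 23.
Any 18th integer completes one of the 9 pairs, so 18 choices force a sum of 23.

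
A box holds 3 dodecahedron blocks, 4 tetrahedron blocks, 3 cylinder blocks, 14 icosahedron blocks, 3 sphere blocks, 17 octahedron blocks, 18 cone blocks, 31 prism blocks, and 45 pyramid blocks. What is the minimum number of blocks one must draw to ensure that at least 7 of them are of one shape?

Put each drawn block into a box by shape. The largest draw with every box below 7 takes min(count, 6) from each shape; shapes with fewer than 6 contribute all they have.
Σ min(cᵢ, 6) = 3 + 4 + 3 + 6 + 3 + 6 + 6 + 6 + 6 = 43.
Draw number 43 + 1 = 44 must push one box to 7.

44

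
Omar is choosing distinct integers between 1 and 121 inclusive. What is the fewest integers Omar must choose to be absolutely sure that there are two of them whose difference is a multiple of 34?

35

Integers whose pairwise differences are multiples of 34 are exactly those sharing a remainder mod 34. By pigeonhole, the 34 residue classes mod 34 are the pigeonholes.
With 34 integers one could put 1 in each residue class and have no class reach 2.
The 35th integer pushes some class to 2, so 34·1 + 1 = 35.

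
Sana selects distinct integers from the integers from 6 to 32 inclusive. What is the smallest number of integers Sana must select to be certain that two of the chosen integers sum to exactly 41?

16

Group the elements by complementary pair {x, 41−x}: {9,32}, {10,31}, {11,30}, …, giving 12 two-element pairs and 3 integers whose partner 41−x falls outside [6,32].
Treating each of those 15 groups as a pigeonhole, one can pick one integer per group — 15 integers — with no two summing to 41.
The 16th integer lands in an occupied pair, forcing a sum of 41.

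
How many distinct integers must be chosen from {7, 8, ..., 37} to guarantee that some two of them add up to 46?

18

Group the elements by complementary pair {x, 46−x}: {9,37}, {10,36}, {11,35}, …, giving 14 two-element pairs, the single value 23 (it cannot pair with itself since the integers are distinct), and 2 integers whose partner 46−x falls outside [7,37].
Treating each of those 17 groups as a pigeonhole, one can pick one integer per group — 17 integers — with no two summing to 46.
The 18th integer lands in an occupied pair, forcing a sum of 46.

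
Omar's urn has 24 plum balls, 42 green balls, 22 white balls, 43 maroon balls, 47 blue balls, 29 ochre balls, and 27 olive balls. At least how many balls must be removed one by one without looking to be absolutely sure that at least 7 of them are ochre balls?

212

In the worst case for collecting ochre balls, every non-ochre ball comes out first.
There are 24 + 42 + 22 + 43 + 47 + 27 = 205 non-ochre balls altogether.
After those, each further ball must be ochre, so 205 + 7 = 212 draws guarantee 7 ochre balls.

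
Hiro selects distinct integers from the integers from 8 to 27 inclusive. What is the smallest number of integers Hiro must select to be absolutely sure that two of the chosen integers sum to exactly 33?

Group the elements by complementary pair {x, 33−x}: {8,25}, {9,24}, {10,23}, …, giving 9 two-element pairs and 2 integers whose partner 33−x falls outside [8,27].
By pigeonhole, treating each of those 11 groups as a pigeonhole, one can pick one integer per group — 11 integers — with no two summing to 33.
The 12th integer lands in an occupied pair, forcing a sum of 33.

12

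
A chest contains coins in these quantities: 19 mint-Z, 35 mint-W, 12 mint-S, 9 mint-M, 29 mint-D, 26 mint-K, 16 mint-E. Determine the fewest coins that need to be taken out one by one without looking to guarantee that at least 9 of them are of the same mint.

57

By the pigeonhole principle, the 7 mints are the holes; the coins drawn are the pigeons.
To avoid 9 of any one mint, the worst case takes at most 8 of each mint.
That gives 8 + 8 + 8 + 8 + 8 + 8 + 8 = 56 coins with no mint reaching 9.
The next coin forces some mint to 9, so 56 + 1 = 57.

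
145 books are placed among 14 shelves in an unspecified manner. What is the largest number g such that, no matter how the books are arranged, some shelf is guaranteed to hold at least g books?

Pigeonhole: the 14 shelves are the holes and the 145 books are the pigeons.
If every shelf held at most 10 books, the total would be at most 14 × 10 = 140, which is less than 145.
So some shelf holds at least ⌈145/14⌉ = 11 books.

11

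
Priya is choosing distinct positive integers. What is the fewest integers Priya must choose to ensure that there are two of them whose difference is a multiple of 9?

Integers whose pairwise differences are multiples of 9 are exactly those sharing a remainder mod 9. The 9 residue classes mod 9 are the pigeonholes.
With 9 integers one could put 1 in each residue class and have no class reach 2.
The 10th integer pushes some class to 2, so 9·1 + 1 = 10.

10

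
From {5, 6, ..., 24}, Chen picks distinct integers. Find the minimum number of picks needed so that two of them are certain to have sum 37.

Group the elements by complementary pair {x, 37−x}: {13,24}, {14,23}, {15,22}, …, giving 6 two-element pairs and 8 integers whose partner 37−x falls outside [5,24].
Treating each of those 14 groups as a pigeonhole, one can pick one integer per group — 14 integers — with no two summing to 37.
The 15th integer lands in an occupied pair, forcing a sum of 37.

15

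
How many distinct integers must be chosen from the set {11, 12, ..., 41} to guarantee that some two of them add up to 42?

22

A set avoiding the sum 42 can contain at most one of each pair {x, 42−x}, plus the 11 elements whose complement lies outside the range or equal to its own complement.
The integers 21, …, 41 (21 of them) are such a set: any two sum to at least 21+22 = 43 > 42.
Pigeonhole: any 22nd integer completes one of the 10 pairs, so 22 choices force a sum of 42.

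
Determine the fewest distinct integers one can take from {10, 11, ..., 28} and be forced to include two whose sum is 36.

12

A set avoiding the sum 36 can contain at most one of each pair {x, 36−x}, plus the 3 elements whose complement lies outside the range or equal to its own complement.
The integers 18, …, 28 (11 of them) are such a set: any two sum to at least 18+19 = 37 > 36.
By the pigeonhole principle, any 12th integer completes one of the 8 pairs, so 12 choices force a sum of 36.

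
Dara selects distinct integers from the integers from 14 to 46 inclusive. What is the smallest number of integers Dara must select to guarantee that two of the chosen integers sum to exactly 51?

22

Group the elements by complementary pair {x, 51−x}: {14,37}, {15,36}, {16,35}, …, giving 12 two-element pairs and 9 integers whose partner 51−x falls outside [14,46].
Treating each of those 21 groups as a pigeonhole, one can pick one integer per group — 21 integers — with no two summing to 51.
The 22nd integer lands in an occupied pair, forcing a sum of 51.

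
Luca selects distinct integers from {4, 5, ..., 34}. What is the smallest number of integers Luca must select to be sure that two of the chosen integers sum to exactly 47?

Group the elements by complementary pair {x, 47−x}: {13,34}, {14,33}, {15,32}, …, giving 11 two-element pairs and 9 integers whose partner 47−x falls outside [4,34].
Treating each of those 20 groups as a pigeonhole, one can pick one integer per group — 20 integers — with no two summing to 47.
The 21st integer lands in an occupied pair, forcing a sum of 47.

21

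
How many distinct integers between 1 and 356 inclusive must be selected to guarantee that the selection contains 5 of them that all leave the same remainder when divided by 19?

77

The 19 residue classes mod 19 are the pigeonholes.
With 76 integers one could put 4 in each residue class and have no class reach 5.
The 77th integer pushes some class to 5, so 19·4 + 1 = 77.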